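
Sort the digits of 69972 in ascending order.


The number 69972 has digits: 6, 9, 9, 7, 2
Sorted: 2, 6, 7, 9, 9
Joining the sorted digits gives the result.
Final answer: 26799


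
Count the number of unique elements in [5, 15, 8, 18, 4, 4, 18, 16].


List all unique values:
Distinct values: [4, 5, 8, 15, 16, 18]
Count = 6
Final answer: 6


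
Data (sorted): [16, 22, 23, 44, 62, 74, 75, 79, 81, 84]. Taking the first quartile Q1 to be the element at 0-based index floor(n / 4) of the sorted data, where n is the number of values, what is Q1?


The list has n = 10 elements.
Q1 index = floor(10 / 4) = floor(2.5) = 2
Counting from index 0 in the sorted data, the element at index 2 is 23.
Final answer: 23


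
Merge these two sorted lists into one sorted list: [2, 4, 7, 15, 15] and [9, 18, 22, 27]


List A: [2, 4, 7, 15, 15]
List B: [9, 18, 22, 27]
Repeatedly compare the front elements and take the smaller:
  2 vs 9 -> take 2
  4 vs 9 -> take 4
  7 vs 9 -> take 7
  15 vs 9 -> take 9
  15 vs 18 -> take 15
  15 vs 18 -> take 15
  A is exhausted; append the rest of B: [18, 22, 27]
Final answer: [2, 4, 7, 9, 15, 15, 18, 22, 27]


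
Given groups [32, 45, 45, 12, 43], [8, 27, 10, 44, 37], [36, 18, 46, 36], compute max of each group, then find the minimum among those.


Find max of each group:
  Group 1: [32, 45, 45, 12, 43] -> max = 45
  Group 2: [8, 27, 10, 44, 37] -> max = 44
  Group 3: [36, 18, 46, 36] -> max = 46
Maxes: [45, 44, 46]
Minimum of maxes = 44
Final answer: 44


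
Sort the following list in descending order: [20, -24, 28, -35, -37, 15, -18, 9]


Original list: [20, -24, 28, -35, -37, 15, -18, 9]
Repeatedly take the largest remaining element:
  Remaining [20, -24, 28, -35, -37, 15, -18, 9] -> largest is 28
  Remaining [20, -24, -35, -37, 15, -18, 9] -> largest is 20
  Remaining [-24, -35, -37, 15, -18, 9] -> largest is 15
  Remaining [-24, -35, -37, -18, 9] -> largest is 9
  Remaining [-24, -35, -37, -18] -> largest is -18
  Remaining [-24, -35, -37] -> largest is -24
  Remaining [-35, -37] -> largest is -35
  Remaining [-37] -> largest is -37
Collecting the picks in order gives the descending list.
Final answer: [28, 20, 15, 9, -18, -24, -35, -37]


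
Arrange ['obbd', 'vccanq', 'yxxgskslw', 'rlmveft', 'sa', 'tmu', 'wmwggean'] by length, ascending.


Compute lengths:
  'obbd' has length 4
  'vccanq' has length 6
  'yxxgskslw' has length 9
  'rlmveft' has length 7
  'sa' has length 2
  'tmu' has length 3
  'wmwggean' has length 8
Lengths in increasing order: 2 < 3 < 4 < 6 < 7 < 8 < 9
Listing the words in that order gives the answer.
Final answer: ['sa', 'tmu', 'obbd', 'vccanq', 'rlmveft', 'wmwggean', 'yxxgskslw']


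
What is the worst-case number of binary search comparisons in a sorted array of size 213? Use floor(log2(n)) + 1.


Binary search halves the search space each step.
Maximum comparisons = floor(log2(213)) + 1
log2(213) = 7.7347
floor(log2(213)) = 7, so 7 + 1 = 8
Final answer: 8


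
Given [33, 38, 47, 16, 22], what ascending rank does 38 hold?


Sort ascending: [16, 22, 33, 38, 47]
Find 38 in the sorted list.
38 is at position 4 (1-indexed).
Final answer: 4


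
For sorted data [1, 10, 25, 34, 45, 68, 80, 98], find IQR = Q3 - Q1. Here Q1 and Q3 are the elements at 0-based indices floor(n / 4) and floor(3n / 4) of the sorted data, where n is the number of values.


The data has n = 8 elements.
Q1 index = floor(8 / 4) = floor(2) = 2; Q3 index = floor(3 * 8 / 4) = floor(6) = 6
Q1 = element at index 2 = 25
Q3 = element at index 6 = 80
IQR = 80 - 25 = 55
Final answer: 55


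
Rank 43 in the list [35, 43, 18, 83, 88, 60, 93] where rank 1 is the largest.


Sort descending: [93, 88, 83, 60, 43, 35, 18]
Find 43 in the sorted list.
43 is at position 5.
Final answer: 5


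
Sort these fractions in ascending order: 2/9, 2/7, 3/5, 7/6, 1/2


Convert to decimal for comparison:
  2/9 = 0.2222
  2/7 = 0.2857
  3/5 = 0.6
  7/6 = 1.1667
  1/2 = 0.5
Decimals in increasing order: 0.2222 < 0.2857 < 0.5 < 0.6 < 1.1667
Writing each back as its fraction gives the sorted order.
Final answer: 2/9, 2/7, 1/2, 3/5, 7/6


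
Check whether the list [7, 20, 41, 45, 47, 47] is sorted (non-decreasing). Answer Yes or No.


Check consecutive pairs:
  7 <= 20? True
  20 <= 41? True
  41 <= 45? True
  45 <= 47? True
  47 <= 47? True
Every consecutive pair is in order, so the list is non-decreasing.
Final answer: Yes


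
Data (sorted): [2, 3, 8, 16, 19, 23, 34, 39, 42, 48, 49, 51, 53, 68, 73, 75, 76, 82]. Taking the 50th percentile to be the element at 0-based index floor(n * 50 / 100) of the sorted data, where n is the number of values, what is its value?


The dataset has n = 18 elements.
Index = floor(18 * 50 / 100) = floor(900 / 100) = floor(9) = 9
Counting from index 0 in the sorted data, the element at index 9 is 48.
Final answer: 48


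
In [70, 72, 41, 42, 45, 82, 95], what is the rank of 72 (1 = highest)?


Sort descending: [95, 82, 72, 70, 45, 42, 41]
Find 72 in the sorted list.
72 is at position 3.
Final answer: 3


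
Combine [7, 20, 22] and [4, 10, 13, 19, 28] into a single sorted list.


List A: [7, 20, 22]
List B: [4, 10, 13, 19, 28]
Repeatedly compare the front elements and take the smaller:
  7 vs 4 -> take 4
  7 vs 10 -> take 7
  20 vs 10 -> take 10
  20 vs 13 -> take 13
  20 vs 19 -> take 19
  20 vs 28 -> take 20
  22 vs 28 -> take 22
  A is exhausted; append the rest of B: [28]
Final answer: [4, 7, 10, 13, 19, 20, 22, 28]


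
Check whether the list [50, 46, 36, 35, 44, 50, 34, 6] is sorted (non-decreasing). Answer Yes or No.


Check consecutive pairs:
  50 <= 46? False
  46 <= 36? False
  36 <= 35? False
  35 <= 44? True
  44 <= 50? True
  50 <= 34? False
  34 <= 6? False
5 consecutive pair(s) are out of order, so the list is not sorted.
Final answer: No


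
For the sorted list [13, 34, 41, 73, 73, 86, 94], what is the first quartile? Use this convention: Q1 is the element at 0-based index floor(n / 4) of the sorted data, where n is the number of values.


The list has n = 7 elements.
Q1 index = floor(7 / 4) = floor(1.75) = 1
Counting from index 0 in the sorted data, the element at index 1 is 34.
Final answer: 34


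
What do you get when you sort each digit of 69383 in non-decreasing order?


The number 69383 has digits: 6, 9, 3, 8, 3
Sorted: 3, 3, 6, 8, 9
Joining the sorted digits gives the result.
Final answer: 33689


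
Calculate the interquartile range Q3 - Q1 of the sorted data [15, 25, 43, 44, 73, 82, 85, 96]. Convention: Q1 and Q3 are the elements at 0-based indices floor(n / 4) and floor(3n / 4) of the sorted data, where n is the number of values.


The data has n = 8 elements.
Q1 index = floor(8 / 4) = floor(2) = 2; Q3 index = floor(3 * 8 / 4) = floor(6) = 6
Q1 = element at index 2 = 43
Q3 = element at index 6 = 85
IQR = 85 - 43 = 42
Final answer: 42


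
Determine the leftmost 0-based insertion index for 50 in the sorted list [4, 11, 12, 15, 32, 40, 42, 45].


List is sorted: [4, 11, 12, 15, 32, 40, 42, 45]
We need the leftmost position where 50 can be inserted, i.e. the first index whose element is >= 50 (or the end of the list if none is).
Binary search with low=0, high=8 (0-based indices):
  low=0, high=8, mid=4: a[4]=32 < 50, so low = 5
  low=5, high=8, mid=6: a[6]=42 < 50, so low = 7
  low=7, high=8, mid=7: a[7]=45 < 50, so low = 8
Now low = high = 8, so the insertion index is 8.
Final answer: 8


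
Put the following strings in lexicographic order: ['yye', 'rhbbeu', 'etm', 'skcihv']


Compare strings character by character (the first differing letter decides):
  'etm' < 'rhbbeu' since 'e' < 'r' at position 1
  'rhbbeu' < 'skcihv' since 'r' < 's' at position 1
  'skcihv' < 'yye' since 's' < 'y' at position 1
Chaining these comparisons gives the alphabetical order.
Final answer: ['etm', 'rhbbeu', 'skcihv', 'yye']


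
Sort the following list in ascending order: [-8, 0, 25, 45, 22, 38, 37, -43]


Original list: [-8, 0, 25, 45, 22, 38, 37, -43]
Repeatedly take the smallest remaining element:
  Remaining [-8, 0, 25, 45, 22, 38, 37, -43] -> smallest is -43
  Remaining [-8, 0, 25, 45, 22, 38, 37] -> smallest is -8
  Remaining [0, 25, 45, 22, 38, 37] -> smallest is 0
  Remaining [25, 45, 22, 38, 37] -> smallest is 22
  Remaining [25, 45, 38, 37] -> smallest is 25
  Remaining [45, 38, 37] -> smallest is 37
  Remaining [45, 38] -> smallest is 38
  Remaining [45] -> smallest is 45
Collecting the picks in order gives the sorted list.
Final answer: [-43, -8, 0, 22, 25, 37, 38, 45]


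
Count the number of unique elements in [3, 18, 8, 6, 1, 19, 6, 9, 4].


List all unique values:
Distinct values: [1, 3, 4, 6, 8, 9, 18, 19]
Count = 8
Final answer: 8


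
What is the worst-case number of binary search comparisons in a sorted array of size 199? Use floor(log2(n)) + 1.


Binary search halves the search space each step.
Maximum comparisons = floor(log2(199)) + 1
log2(199) = 7.6366
floor(log2(199)) = 7, so 7 + 1 = 8
Final answer: 8


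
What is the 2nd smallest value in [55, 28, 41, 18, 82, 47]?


Sort ascending: [18, 28, 41, 47, 55, 82]
The 2nd element (1-indexed) is at index 1.
Value = 28
Final answer: 28


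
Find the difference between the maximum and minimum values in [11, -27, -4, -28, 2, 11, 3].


Maximum value: 11
Minimum value: -28
Range = 11 - (-28) = 39
Final answer: 39


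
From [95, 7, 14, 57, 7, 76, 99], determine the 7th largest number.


Sort descending: [99, 95, 76, 57, 14, 7, 7]
The 7th element (1-indexed) is at index 6.
Value = 7
Final answer: 7


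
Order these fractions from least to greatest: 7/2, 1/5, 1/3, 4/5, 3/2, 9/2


Convert to decimal for comparison:
  7/2 = 3.5
  1/5 = 0.2
  1/3 = 0.3333
  4/5 = 0.8
  3/2 = 1.5
  9/2 = 4.5
Decimals in increasing order: 0.2 < 0.3333 < 0.8 < 1.5 < 3.5 < 4.5
Writing each back as its fraction gives the sorted order.
Final answer: 1/5, 1/3, 4/5, 3/2, 7/2, 9/2


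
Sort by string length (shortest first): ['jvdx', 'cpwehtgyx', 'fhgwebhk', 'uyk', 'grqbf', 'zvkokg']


Compute lengths:
  'jvdx' has length 4
  'cpwehtgyx' has length 9
  'fhgwebhk' has length 8
  'uyk' has length 3
  'grqbf' has length 5
  'zvkokg' has length 6
Lengths in increasing order: 3 < 4 < 5 < 6 < 8 < 9
Listing the words in that order gives the answer.
Final answer: ['uyk', 'jvdx', 'grqbf', 'zvkokg', 'fhgwebhk', 'cpwehtgyx']


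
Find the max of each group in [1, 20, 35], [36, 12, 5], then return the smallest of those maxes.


Find max of each group:
  Group 1: [1, 20, 35] -> max = 35
  Group 2: [36, 12, 5] -> max = 36
Maxes: [35, 36]
Minimum of maxes = 35
Final answer: 35


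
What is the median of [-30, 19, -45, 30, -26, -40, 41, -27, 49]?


First, sort the list: [-45, -40, -30, -27, -26, 19, 30, 41, 49]
The list has 9 elements (odd count).
The middle index is 4 (0-based), and the element there is -26.
Final answer: -26


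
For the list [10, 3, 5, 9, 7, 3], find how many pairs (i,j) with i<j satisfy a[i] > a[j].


For each element, count the later elements that are smaller than it:
  10 (index 0): smaller elements after it = [3, 5, 9, 7, 3] -> 5
  3 (index 1): smaller elements after it = [] -> 0
  5 (index 2): smaller elements after it = [3] -> 1
  9 (index 3): smaller elements after it = [7, 3] -> 2
  7 (index 4): smaller elements after it = [3] -> 1
Total inversions = 5 + 0 + 1 + 2 + 1 = 9
Final answer: 9


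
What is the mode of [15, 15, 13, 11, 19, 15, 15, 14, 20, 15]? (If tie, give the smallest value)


Count the frequency of each value:
  11 appears 1 time(s)
  13 appears 1 time(s)
  14 appears 1 time(s)
  15 appears 5 time(s)
  19 appears 1 time(s)
  20 appears 1 time(s)
Maximum frequency is 5.
Only 15 reaches that frequency, so it is the mode.
Final answer: 15


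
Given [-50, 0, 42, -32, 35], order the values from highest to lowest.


Original list: [-50, 0, 42, -32, 35]
Repeatedly take the largest remaining element:
  Remaining [-50, 0, 42, -32, 35] -> largest is 42
  Remaining [-50, 0, -32, 35] -> largest is 35
  Remaining [-50, 0, -32] -> largest is 0
  Remaining [-50, -32] -> largest is -32
  Remaining [-50] -> largest is -50
Collecting the picks in order gives the descending list.
Final answer: [42, 35, 0, -32, -50]


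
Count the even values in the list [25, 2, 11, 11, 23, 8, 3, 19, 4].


Check each element:
  25 is odd
  2 is even
  11 is odd
  11 is odd
  23 is odd
  8 is even
  3 is odd
  19 is odd
  4 is even
Evens: [2, 8, 4]
Count of evens = 3
Final answer: 3


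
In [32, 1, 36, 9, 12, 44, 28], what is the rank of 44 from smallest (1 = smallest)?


Sort ascending: [1, 9, 12, 28, 32, 36, 44]
Find 44 in the sorted list.
44 is at position 7 (1-indexed).
Final answer: 7


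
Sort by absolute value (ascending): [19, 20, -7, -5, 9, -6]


Compute absolute values:
  |19| = 19
  |20| = 20
  |-7| = 7
  |-5| = 5
  |9| = 9
  |-6| = 6
Absolute values in increasing order: 5 < 6 < 7 < 9 < 19 < 20
Listing the original numbers in that order gives the answer.
Final answer: [-5, -6, -7, 9, 19, 20]


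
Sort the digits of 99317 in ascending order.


The number 99317 has digits: 9, 9, 3, 1, 7
Sorted: 1, 3, 7, 9, 9
Joining the sorted digits gives the result.
Final answer: 13799


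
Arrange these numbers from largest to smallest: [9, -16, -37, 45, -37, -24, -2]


Original list: [9, -16, -37, 45, -37, -24, -2]
Repeatedly take the largest remaining element:
  Remaining [9, -16, -37, 45, -37, -24, -2] -> largest is 45
  Remaining [9, -16, -37, -37, -24, -2] -> largest is 9
  Remaining [-16, -37, -37, -24, -2] -> largest is -2
  Remaining [-16, -37, -37, -24] -> largest is -16
  Remaining [-37, -37, -24] -> largest is -24
  Remaining [-37, -37] -> largest is -37
  Remaining [-37] -> largest is -37
Collecting the picks in order gives the descending list.
Final answer: [45, 9, -2, -16, -24, -37, -37]


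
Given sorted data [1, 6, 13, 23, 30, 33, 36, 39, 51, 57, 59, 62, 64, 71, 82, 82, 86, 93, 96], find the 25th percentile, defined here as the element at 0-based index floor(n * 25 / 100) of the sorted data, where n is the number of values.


The dataset has n = 19 elements.
Index = floor(19 * 25 / 100) = floor(475 / 100) = floor(4.75) = 4
Counting from index 0 in the sorted data, the element at index 4 is 30.
Final answer: 30


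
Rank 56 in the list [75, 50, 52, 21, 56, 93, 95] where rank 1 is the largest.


Sort descending: [95, 93, 75, 56, 52, 50, 21]
Find 56 in the sorted list.
56 is at position 4.
Final answer: 4


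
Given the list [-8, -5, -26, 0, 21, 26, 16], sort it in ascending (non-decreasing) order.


Original list: [-8, -5, -26, 0, 21, 26, 16]
Repeatedly take the smallest remaining element:
  Remaining [-8, -5, -26, 0, 21, 26, 16] -> smallest is -26
  Remaining [-8, -5, 0, 21, 26, 16] -> smallest is -8
  Remaining [-5, 0, 21, 26, 16] -> smallest is -5
  Remaining [0, 21, 26, 16] -> smallest is 0
  Remaining [21, 26, 16] -> smallest is 16
  Remaining [21, 26] -> smallest is 21
  Remaining [26] -> smallest is 26
Collecting the picks in order gives the sorted list.
Final answer: [-26, -8, -5, 0, 16, 21, 26]


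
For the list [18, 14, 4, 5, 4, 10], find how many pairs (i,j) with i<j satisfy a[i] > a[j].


For each element, count the later elements that are smaller than it:
  18 (index 0): smaller elements after it = [14, 4, 5, 4, 10] -> 5
  14 (index 1): smaller elements after it = [4, 5, 4, 10] -> 4
  4 (index 2): smaller elements after it = [] -> 0
  5 (index 3): smaller elements after it = [4] -> 1
  4 (index 4): smaller elements after it = [] -> 0
Total inversions = 5 + 4 + 0 + 1 + 0 = 10
Final answer: 10


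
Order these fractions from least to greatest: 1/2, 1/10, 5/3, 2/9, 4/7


Convert to decimal for comparison:
  1/2 = 0.5
  1/10 = 0.1
  5/3 = 1.6667
  2/9 = 0.2222
  4/7 = 0.5714
Decimals in increasing order: 0.1 < 0.2222 < 0.5 < 0.5714 < 1.6667
Writing each back as its fraction gives the sorted order.
Final answer: 1/10, 2/9, 1/2, 4/7, 5/3


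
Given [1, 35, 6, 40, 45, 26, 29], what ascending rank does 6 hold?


Sort ascending: [1, 6, 26, 29, 35, 40, 45]
Find 6 in the sorted list.
6 is at position 2 (1-indexed).
Final answer: 2


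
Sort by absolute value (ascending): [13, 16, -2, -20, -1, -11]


Compute absolute values:
  |13| = 13
  |16| = 16
  |-2| = 2
  |-20| = 20
  |-1| = 1
  |-11| = 11
Absolute values in increasing order: 1 < 2 < 11 < 13 < 16 < 20
Listing the original numbers in that order gives the answer.
Final answer: [-1, -2, -11, 13, 16, -20]


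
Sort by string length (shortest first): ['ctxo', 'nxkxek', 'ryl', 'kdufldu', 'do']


Compute lengths:
  'ctxo' has length 4
  'nxkxek' has length 6
  'ryl' has length 3
  'kdufldu' has length 7
  'do' has length 2
Lengths in increasing order: 2 < 3 < 4 < 6 < 7
Listing the words in that order gives the answer.
Final answer: ['do', 'ryl', 'ctxo', 'nxkxek', 'kdufldu']


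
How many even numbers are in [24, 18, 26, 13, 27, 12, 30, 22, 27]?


Check each element:
  24 is even
  18 is even
  26 is even
  13 is odd
  27 is odd
  12 is even
  30 is even
  22 is even
  27 is odd
Evens: [24, 18, 26, 12, 30, 22]
Count of evens = 6
Final answer: 6


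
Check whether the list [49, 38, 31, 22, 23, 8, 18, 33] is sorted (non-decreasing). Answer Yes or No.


Check consecutive pairs:
  49 <= 38? False
  38 <= 31? False
  31 <= 22? False
  22 <= 23? True
  23 <= 8? False
  8 <= 18? True
  18 <= 33? True
4 consecutive pair(s) are out of order, so the list is not sorted.
Final answer: No


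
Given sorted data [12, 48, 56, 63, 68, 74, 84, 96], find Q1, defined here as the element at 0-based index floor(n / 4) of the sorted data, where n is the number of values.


The list has n = 8 elements.
Q1 index = floor(8 / 4) = floor(2) = 2
Counting from index 0 in the sorted data, the element at index 2 is 56.
Final answer: 56


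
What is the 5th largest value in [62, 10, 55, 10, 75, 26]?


Sort descending: [75, 62, 55, 26, 10, 10]
The 5th element (1-indexed) is at index 4.
Value = 10
Final answer: 10


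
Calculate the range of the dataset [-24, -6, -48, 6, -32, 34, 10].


Maximum value: 34
Minimum value: -48
Range = 34 - (-48) = 82
Final answer: 82


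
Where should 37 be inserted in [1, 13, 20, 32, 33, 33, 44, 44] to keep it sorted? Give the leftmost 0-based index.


List is sorted: [1, 13, 20, 32, 33, 33, 44, 44]
We need the leftmost position where 37 can be inserted, i.e. the first index whose element is >= 37 (or the end of the list if none is).
Binary search with low=0, high=8 (0-based indices):
  low=0, high=8, mid=4: a[4]=33 < 37, so low = 5
  low=5, high=8, mid=6: a[6]=44 >= 37, so high = 6
  low=5, high=6, mid=5: a[5]=33 < 37, so low = 6
Now low = high = 6, so the insertion index is 6.
Final answer: 6


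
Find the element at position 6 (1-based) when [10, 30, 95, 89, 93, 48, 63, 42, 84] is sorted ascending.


Sort ascending: [10, 30, 42, 48, 63, 84, 89, 93, 95]
The 6th element (1-indexed) is at index 5.
Value = 84
Final answer: 84


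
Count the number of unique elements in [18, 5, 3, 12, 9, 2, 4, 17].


List all unique values:
Distinct values: [2, 3, 4, 5, 9, 12, 17, 18]
Count = 8
Final answer: 8


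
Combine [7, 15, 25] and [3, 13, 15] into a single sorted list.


List A: [7, 15, 25]
List B: [3, 13, 15]
Repeatedly compare the front elements and take the smaller:
  7 vs 3 -> take 3
  7 vs 13 -> take 7
  15 vs 13 -> take 13
  15 vs 15 -> take 15
  25 vs 15 -> take 15
  B is exhausted; append the rest of A: [25]
Final answer: [3, 7, 13, 15, 15, 25]


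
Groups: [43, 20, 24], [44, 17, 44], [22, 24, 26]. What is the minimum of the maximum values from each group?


Find max of each group:
  Group 1: [43, 20, 24] -> max = 43
  Group 2: [44, 17, 44] -> max = 44
  Group 3: [22, 24, 26] -> max = 26
Maxes: [43, 44, 26]
Minimum of maxes = 26
Final answer: 26


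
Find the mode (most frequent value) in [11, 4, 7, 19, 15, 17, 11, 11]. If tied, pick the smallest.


Count the frequency of each value:
  4 appears 1 time(s)
  7 appears 1 time(s)
  11 appears 3 time(s)
  15 appears 1 time(s)
  17 appears 1 time(s)
  19 appears 1 time(s)
Maximum frequency is 3.
Only 11 reaches that frequency, so it is the mode.
Final answer: 11


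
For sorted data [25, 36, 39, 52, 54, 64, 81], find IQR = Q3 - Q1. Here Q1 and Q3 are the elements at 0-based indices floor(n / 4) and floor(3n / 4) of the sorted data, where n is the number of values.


The data has n = 7 elements.
Q1 index = floor(7 / 4) = floor(1.75) = 1; Q3 index = floor(3 * 7 / 4) = floor(5.25) = 5
Q1 = element at index 1 = 36
Q3 = element at index 5 = 64
IQR = 64 - 36 = 28
Final answer: 28


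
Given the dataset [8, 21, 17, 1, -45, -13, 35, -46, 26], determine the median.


First, sort the list: [-46, -45, -13, 1, 8, 17, 21, 26, 35]
The list has 9 elements (odd count).
The middle index is 4 (0-based), and the element there is 8.
Final answer: 8


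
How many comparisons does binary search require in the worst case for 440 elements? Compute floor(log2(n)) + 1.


Binary search halves the search space each step.
Maximum comparisons = floor(log2(440)) + 1
log2(440) = 8.7814
floor(log2(440)) = 8, so 8 + 1 = 9
Final answer: 9


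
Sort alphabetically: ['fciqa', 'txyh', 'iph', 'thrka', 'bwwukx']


Compare strings character by character (the first differing letter decides):
  'bwwukx' < 'fciqa' since 'b' < 'f' at position 1
  'fciqa' < 'iph' since 'f' < 'i' at position 1
  'iph' < 'thrka' since 'i' < 't' at position 1
  'thrka' < 'txyh' since 'h' < 'x' at position 2
Chaining these comparisons gives the alphabetical order.
Final answer: ['bwwukx', 'fciqa', 'iph', 'thrka', 'txyh']


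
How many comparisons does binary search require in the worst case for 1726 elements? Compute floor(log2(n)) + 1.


Binary search halves the search space each step.
Maximum comparisons = floor(log2(1726)) + 1
log2(1726) = 10.7532
floor(log2(1726)) = 10, so 10 + 1 = 11
Final answer: 11


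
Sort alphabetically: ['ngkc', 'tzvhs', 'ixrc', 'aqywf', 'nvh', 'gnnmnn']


Compare strings character by character (the first differing letter decides):
  'aqywf' < 'gnnmnn' since 'a' < 'g' at position 1
  'gnnmnn' < 'ixrc' since 'g' < 'i' at position 1
  'ixrc' < 'ngkc' since 'i' < 'n' at position 1
  'ngkc' < 'nvh' since 'g' < 'v' at position 2
  'nvh' < 'tzvhs' since 'n' < 't' at position 1
Chaining these comparisons gives the alphabetical order.
Final answer: ['aqywf', 'gnnmnn', 'ixrc', 'ngkc', 'nvh', 'tzvhs']


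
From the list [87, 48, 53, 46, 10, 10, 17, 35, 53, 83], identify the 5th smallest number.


Sort ascending: [10, 10, 17, 35, 46, 48, 53, 53, 83, 87]
The 5th element (1-indexed) is at index 4.
Value = 46
Final answer: 46


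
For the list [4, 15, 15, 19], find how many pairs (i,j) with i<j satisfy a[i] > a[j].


For each element, count the later elements that are smaller than it:
  4 (index 0): smaller elements after it = [] -> 0
  15 (index 1): smaller elements after it = [] -> 0
  15 (index 2): smaller elements after it = [] -> 0
Total inversions = 0 + 0 + 0 = 0
Final answer: 0


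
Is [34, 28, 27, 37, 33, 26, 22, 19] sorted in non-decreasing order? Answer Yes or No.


Check consecutive pairs:
  34 <= 28? False
  28 <= 27? False
  27 <= 37? True
  37 <= 33? False
  33 <= 26? False
  26 <= 22? False
  22 <= 19? False
6 consecutive pair(s) are out of order, so the list is not sorted.
Final answer: No


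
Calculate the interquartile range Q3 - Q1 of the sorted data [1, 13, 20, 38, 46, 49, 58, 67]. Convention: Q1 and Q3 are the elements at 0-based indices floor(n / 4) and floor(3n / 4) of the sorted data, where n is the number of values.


The data has n = 8 elements.
Q1 index = floor(8 / 4) = floor(2) = 2; Q3 index = floor(3 * 8 / 4) = floor(6) = 6
Q1 = element at index 2 = 20
Q3 = element at index 6 = 58
IQR = 58 - 20 = 38
Final answer: 38


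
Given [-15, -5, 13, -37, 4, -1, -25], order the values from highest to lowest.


Original list: [-15, -5, 13, -37, 4, -1, -25]
Repeatedly take the largest remaining element:
  Remaining [-15, -5, 13, -37, 4, -1, -25] -> largest is 13
  Remaining [-15, -5, -37, 4, -1, -25] -> largest is 4
  Remaining [-15, -5, -37, -1, -25] -> largest is -1
  Remaining [-15, -5, -37, -25] -> largest is -5
  Remaining [-15, -37, -25] -> largest is -15
  Remaining [-37, -25] -> largest is -25
  Remaining [-37] -> largest is -37
Collecting the picks in order gives the descending list.
Final answer: [13, 4, -1, -5, -15, -25, -37]


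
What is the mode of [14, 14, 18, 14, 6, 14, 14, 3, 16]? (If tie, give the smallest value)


Count the frequency of each value:
  3 appears 1 time(s)
  6 appears 1 time(s)
  14 appears 5 time(s)
  16 appears 1 time(s)
  18 appears 1 time(s)
Maximum frequency is 5.
Only 14 reaches that frequency, so it is the mode.
Final answer: 14


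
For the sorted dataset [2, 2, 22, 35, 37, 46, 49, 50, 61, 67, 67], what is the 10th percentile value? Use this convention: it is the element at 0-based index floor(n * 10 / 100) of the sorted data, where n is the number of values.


The dataset has n = 11 elements.
Index = floor(11 * 10 / 100) = floor(110 / 100) = floor(1.1) = 1
Counting from index 0 in the sorted data, the element at index 1 is 2.
Final answer: 2


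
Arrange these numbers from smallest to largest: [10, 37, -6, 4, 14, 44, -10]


Original list: [10, 37, -6, 4, 14, 44, -10]
Repeatedly take the smallest remaining element:
  Remaining [10, 37, -6, 4, 14, 44, -10] -> smallest is -10
  Remaining [10, 37, -6, 4, 14, 44] -> smallest is -6
  Remaining [10, 37, 4, 14, 44] -> smallest is 4
  Remaining [10, 37, 14, 44] -> smallest is 10
  Remaining [37, 14, 44] -> smallest is 14
  Remaining [37, 44] -> smallest is 37
  Remaining [44] -> smallest is 44
Collecting the picks in order gives the sorted list.
Final answer: [-10, -6, 4, 10, 14, 37, 44]


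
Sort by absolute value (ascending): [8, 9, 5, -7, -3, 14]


Compute absolute values:
  |8| = 8
  |9| = 9
  |5| = 5
  |-7| = 7
  |-3| = 3
  |14| = 14
Absolute values in increasing order: 3 < 5 < 7 < 8 < 9 < 14
Listing the original numbers in that order gives the answer.
Final answer: [-3, 5, -7, 8, 9, 14]


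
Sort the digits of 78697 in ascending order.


The number 78697 has digits: 7, 8, 6, 9, 7
Sorted: 6, 7, 7, 8, 9
Joining the sorted digits gives the result.
Final answer: 67789


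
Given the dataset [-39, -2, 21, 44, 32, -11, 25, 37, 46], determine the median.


First, sort the list: [-39, -11, -2, 21, 25, 32, 37, 44, 46]
The list has 9 elements (odd count).
The middle index is 4 (0-based), and the element there is 25.
Final answer: 25


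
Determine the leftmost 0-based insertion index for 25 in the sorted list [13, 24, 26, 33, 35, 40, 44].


List is sorted: [13, 24, 26, 33, 35, 40, 44]
We need the leftmost position where 25 can be inserted, i.e. the first index whose element is >= 25 (or the end of the list if none is).
Binary search with low=0, high=7 (0-based indices):
  low=0, high=7, mid=3: a[3]=33 >= 25, so high = 3
  low=0, high=3, mid=1: a[1]=24 < 25, so low = 2
  low=2, high=3, mid=2: a[2]=26 >= 25, so high = 2
Now low = high = 2, so the insertion index is 2.
Final answer: 2


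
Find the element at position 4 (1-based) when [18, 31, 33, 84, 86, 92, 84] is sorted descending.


Sort descending: [92, 86, 84, 84, 33, 31, 18]
The 4th element (1-indexed) is at index 3.
Value = 84
Final answer: 84


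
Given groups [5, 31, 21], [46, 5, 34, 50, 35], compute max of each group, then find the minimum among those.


Find max of each group:
  Group 1: [5, 31, 21] -> max = 31
  Group 2: [46, 5, 34, 50, 35] -> max = 50
Maxes: [31, 50]
Minimum of maxes = 31
Final answer: 31


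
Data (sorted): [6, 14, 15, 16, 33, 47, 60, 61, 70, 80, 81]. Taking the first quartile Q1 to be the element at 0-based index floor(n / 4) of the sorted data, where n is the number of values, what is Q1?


The list has n = 11 elements.
Q1 index = floor(11 / 4) = floor(2.75) = 2
Counting from index 0 in the sorted data, the element at index 2 is 15.
Final answer: 15


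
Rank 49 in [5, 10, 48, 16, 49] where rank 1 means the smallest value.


Sort ascending: [5, 10, 16, 48, 49]
Find 49 in the sorted list.
49 is at position 5 (1-indexed).
Final answer: 5


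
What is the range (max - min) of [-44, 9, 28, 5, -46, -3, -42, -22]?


Maximum value: 28
Minimum value: -46
Range = 28 - (-46) = 74
Final answer: 74


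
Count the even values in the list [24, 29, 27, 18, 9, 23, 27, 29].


Check each element:
  24 is even
  29 is odd
  27 is odd
  18 is even
  9 is odd
  23 is odd
  27 is odd
  29 is odd
Evens: [24, 18]
Count of evens = 2
Final answer: 2


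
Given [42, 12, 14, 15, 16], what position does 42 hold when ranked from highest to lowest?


Sort descending: [42, 16, 15, 14, 12]
Find 42 in the sorted list.
42 is at position 1.
Final answer: 1


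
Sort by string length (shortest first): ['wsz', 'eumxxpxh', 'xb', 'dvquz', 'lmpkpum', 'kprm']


Compute lengths:
  'wsz' has length 3
  'eumxxpxh' has length 8
  'xb' has length 2
  'dvquz' has length 5
  'lmpkpum' has length 7
  'kprm' has length 4
Lengths in increasing order: 2 < 3 < 4 < 5 < 7 < 8
Listing the words in that order gives the answer.
Final answer: ['xb', 'wsz', 'kprm', 'dvquz', 'lmpkpum', 'eumxxpxh']


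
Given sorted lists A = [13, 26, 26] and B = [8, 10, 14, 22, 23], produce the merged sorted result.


List A: [13, 26, 26]
List B: [8, 10, 14, 22, 23]
Repeatedly compare the front elements and take the smaller:
  13 vs 8 -> take 8
  13 vs 10 -> take 10
  13 vs 14 -> take 13
  26 vs 14 -> take 14
  26 vs 22 -> take 22
  26 vs 23 -> take 23
  B is exhausted; append the rest of A: [26, 26]
Final answer: [8, 10, 13, 14, 22, 23, 26, 26]


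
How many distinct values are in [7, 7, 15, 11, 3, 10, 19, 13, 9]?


List all unique values:
Distinct values: [3, 7, 9, 10, 11, 13, 15, 19]
Count = 8
Final answer: 8


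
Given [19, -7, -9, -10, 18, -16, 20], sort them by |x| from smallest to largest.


Compute absolute values:
  |19| = 19
  |-7| = 7
  |-9| = 9
  |-10| = 10
  |18| = 18
  |-16| = 16
  |20| = 20
Absolute values in increasing order: 7 < 9 < 10 < 16 < 18 < 19 < 20
Listing the original numbers in that order gives the answer.
Final answer: [-7, -9, -10, -16, 18, 19, 20]


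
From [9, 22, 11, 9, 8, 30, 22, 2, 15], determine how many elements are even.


Check each element:
  9 is odd
  22 is even
  11 is odd
  9 is odd
  8 is even
  30 is even
  22 is even
  2 is even
  15 is odd
Evens: [22, 8, 30, 22, 2]
Count of evens = 5
Final answer: 5


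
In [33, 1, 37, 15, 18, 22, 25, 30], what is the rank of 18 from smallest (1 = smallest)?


Sort ascending: [1, 15, 18, 22, 25, 30, 33, 37]
Find 18 in the sorted list.
18 is at position 3 (1-indexed).
Final answer: 3


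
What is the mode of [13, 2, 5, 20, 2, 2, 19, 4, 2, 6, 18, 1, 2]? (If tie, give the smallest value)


Count the frequency of each value:
  1 appears 1 time(s)
  2 appears 5 time(s)
  4 appears 1 time(s)
  5 appears 1 time(s)
  6 appears 1 time(s)
  13 appears 1 time(s)
  18 appears 1 time(s)
  19 appears 1 time(s)
  20 appears 1 time(s)
Maximum frequency is 5.
Only 2 reaches that frequency, so it is the mode.
Final answer: 2


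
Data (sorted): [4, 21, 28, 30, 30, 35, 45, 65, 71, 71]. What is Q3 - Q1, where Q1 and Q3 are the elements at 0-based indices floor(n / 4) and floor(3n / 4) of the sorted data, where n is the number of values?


The data has n = 10 elements.
Q1 index = floor(10 / 4) = floor(2.5) = 2; Q3 index = floor(3 * 10 / 4) = floor(7.5) = 7
Q1 = element at index 2 = 28
Q3 = element at index 7 = 65
IQR = 65 - 28 = 37
Final answer: 37


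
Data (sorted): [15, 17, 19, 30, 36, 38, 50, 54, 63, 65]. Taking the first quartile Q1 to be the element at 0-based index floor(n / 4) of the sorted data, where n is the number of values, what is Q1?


The list has n = 10 elements.
Q1 index = floor(10 / 4) = floor(2.5) = 2
Counting from index 0 in the sorted data, the element at index 2 is 19.
Final answer: 19


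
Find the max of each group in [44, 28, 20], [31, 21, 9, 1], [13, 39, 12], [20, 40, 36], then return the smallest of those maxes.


Find max of each group:
  Group 1: [44, 28, 20] -> max = 44
  Group 2: [31, 21, 9, 1] -> max = 31
  Group 3: [13, 39, 12] -> max = 39
  Group 4: [20, 40, 36] -> max = 40
Maxes: [44, 31, 39, 40]
Minimum of maxes = 31
Final answer: 31


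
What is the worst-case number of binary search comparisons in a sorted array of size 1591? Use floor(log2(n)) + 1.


Binary search halves the search space each step.
Maximum comparisons = floor(log2(1591)) + 1
log2(1591) = 10.6357
floor(log2(1591)) = 10, so 10 + 1 = 11
Final answer: 11


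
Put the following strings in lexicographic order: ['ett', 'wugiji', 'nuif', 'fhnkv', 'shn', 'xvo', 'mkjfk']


Compare strings character by character (the first differing letter decides):
  'ett' < 'fhnkv' since 'e' < 'f' at position 1
  'fhnkv' < 'mkjfk' since 'f' < 'm' at position 1
  'mkjfk' < 'nuif' since 'm' < 'n' at position 1
  'nuif' < 'shn' since 'n' < 's' at position 1
  'shn' < 'wugiji' since 's' < 'w' at position 1
  'wugiji' < 'xvo' since 'w' < 'x' at position 1
Chaining these comparisons gives the alphabetical order.
Final answer: ['ett', 'fhnkv', 'mkjfk', 'nuif', 'shn', 'wugiji', 'xvo']


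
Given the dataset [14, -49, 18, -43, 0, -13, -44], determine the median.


First, sort the list: [-49, -44, -43, -13, 0, 14, 18]
The list has 7 elements (odd count).
The middle index is 3 (0-based), and the element there is -13.
Final answer: -13


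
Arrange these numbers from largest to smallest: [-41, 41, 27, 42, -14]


Original list: [-41, 41, 27, 42, -14]
Repeatedly take the largest remaining element:
  Remaining [-41, 41, 27, 42, -14] -> largest is 42
  Remaining [-41, 41, 27, -14] -> largest is 41
  Remaining [-41, 27, -14] -> largest is 27
  Remaining [-41, -14] -> largest is -14
  Remaining [-41] -> largest is -41
Collecting the picks in order gives the descending list.
Final answer: [42, 41, 27, -14, -41]


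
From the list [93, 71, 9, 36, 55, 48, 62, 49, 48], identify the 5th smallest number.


Sort ascending: [9, 36, 48, 48, 49, 55, 62, 71, 93]
The 5th element (1-indexed) is at index 4.
Value = 49
Final answer: 49


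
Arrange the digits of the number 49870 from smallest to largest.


The number 49870 has digits: 4, 9, 8, 7, 0
Sorted: 0, 4, 7, 8, 9
Joining the sorted digits gives the result.
Final answer: 04789


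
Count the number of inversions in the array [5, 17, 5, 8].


For each element, count the later elements that are smaller than it:
  5 (index 0): smaller elements after it = [] -> 0
  17 (index 1): smaller elements after it = [5, 8] -> 2
  5 (index 2): smaller elements after it = [] -> 0
Total inversions = 0 + 2 + 0 = 2
Final answer: 2


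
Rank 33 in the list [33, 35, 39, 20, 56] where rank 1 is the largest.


Sort descending: [56, 39, 35, 33, 20]
Find 33 in the sorted list.
33 is at position 4.
Final answer: 4


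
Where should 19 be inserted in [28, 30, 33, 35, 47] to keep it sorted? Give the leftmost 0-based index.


List is sorted: [28, 30, 33, 35, 47]
We need the leftmost position where 19 can be inserted, i.e. the first index whose element is >= 19 (or the end of the list if none is).
Binary search with low=0, high=5 (0-based indices):
  low=0, high=5, mid=2: a[2]=33 >= 19, so high = 2
  low=0, high=2, mid=1: a[1]=30 >= 19, so high = 1
  low=0, high=1, mid=0: a[0]=28 >= 19, so high = 0
Now low = high = 0, so the insertion index is 0.
Final answer: 0


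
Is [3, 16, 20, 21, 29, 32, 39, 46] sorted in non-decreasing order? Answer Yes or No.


Check consecutive pairs:
  3 <= 16? True
  16 <= 20? True
  20 <= 21? True
  21 <= 29? True
  29 <= 32? True
  32 <= 39? True
  39 <= 46? True
Every consecutive pair is in order, so the list is non-decreasing.
Final answer: Yes


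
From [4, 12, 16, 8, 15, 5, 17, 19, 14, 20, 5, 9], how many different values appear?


List all unique values:
Distinct values: [4, 5, 8, 9, 12, 14, 15, 16, 17, 19, 20]
Count = 11
Final answer: 11


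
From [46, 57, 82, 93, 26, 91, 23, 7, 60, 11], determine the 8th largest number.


Sort descending: [93, 91, 82, 60, 57, 46, 26, 23, 11, 7]
The 8th element (1-indexed) is at index 7.
Value = 23
Final answer: 23


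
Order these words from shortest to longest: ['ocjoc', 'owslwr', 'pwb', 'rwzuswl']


Compute lengths:
  'ocjoc' has length 5
  'owslwr' has length 6
  'pwb' has length 3
  'rwzuswl' has length 7
Lengths in increasing order: 3 < 5 < 6 < 7
Listing the words in that order gives the answer.
Final answer: ['pwb', 'ocjoc', 'owslwr', 'rwzuswl']


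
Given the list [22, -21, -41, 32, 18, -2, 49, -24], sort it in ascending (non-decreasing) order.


Original list: [22, -21, -41, 32, 18, -2, 49, -24]
Repeatedly take the smallest remaining element:
  Remaining [22, -21, -41, 32, 18, -2, 49, -24] -> smallest is -41
  Remaining [22, -21, 32, 18, -2, 49, -24] -> smallest is -24
  Remaining [22, -21, 32, 18, -2, 49] -> smallest is -21
  Remaining [22, 32, 18, -2, 49] -> smallest is -2
  Remaining [22, 32, 18, 49] -> smallest is 18
  Remaining [22, 32, 49] -> smallest is 22
  Remaining [32, 49] -> smallest is 32
  Remaining [49] -> smallest is 49
Collecting the picks in order gives the sorted list.
Final answer: [-41, -24, -21, -2, 18, 22, 32, 49]


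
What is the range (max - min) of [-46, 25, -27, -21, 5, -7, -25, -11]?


Maximum value: 25
Minimum value: -46
Range = 25 - (-46) = 71
Final answer: 71


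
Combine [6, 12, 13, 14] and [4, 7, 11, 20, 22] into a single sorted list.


List A: [6, 12, 13, 14]
List B: [4, 7, 11, 20, 22]
Repeatedly compare the front elements and take the smaller:
  6 vs 4 -> take 4
  6 vs 7 -> take 6
  12 vs 7 -> take 7
  12 vs 11 -> take 11
  12 vs 20 -> take 12
  13 vs 20 -> take 13
  14 vs 20 -> take 14
  A is exhausted; append the rest of B: [20, 22]
Final answer: [4, 6, 7, 11, 12, 13, 14, 20, 22]


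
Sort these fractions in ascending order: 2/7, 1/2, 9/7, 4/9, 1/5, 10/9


Convert to decimal for comparison:
  2/7 = 0.2857
  1/2 = 0.5
  9/7 = 1.2857
  4/9 = 0.4444
  1/5 = 0.2
  10/9 = 1.1111
Decimals in increasing order: 0.2 < 0.2857 < 0.4444 < 0.5 < 1.1111 < 1.2857
Writing each back as its fraction gives the sorted order.
Final answer: 1/5, 2/7, 4/9, 1/2, 10/9, 9/7


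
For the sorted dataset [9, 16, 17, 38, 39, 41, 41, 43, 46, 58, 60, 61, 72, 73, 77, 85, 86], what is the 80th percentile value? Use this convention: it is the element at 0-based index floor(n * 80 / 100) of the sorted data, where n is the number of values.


The dataset has n = 17 elements.
Index = floor(17 * 80 / 100) = floor(1360 / 100) = floor(13.6) = 13
Counting from index 0 in the sorted data, the element at index 13 is 73.
Final answer: 73


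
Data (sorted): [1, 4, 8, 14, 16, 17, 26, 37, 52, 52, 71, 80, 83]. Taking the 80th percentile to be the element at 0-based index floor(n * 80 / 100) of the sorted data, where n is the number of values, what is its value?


The dataset has n = 13 elements.
Index = floor(13 * 80 / 100) = floor(1040 / 100) = floor(10.4) = 10
Counting from index 0 in the sorted data, the element at index 10 is 71.
Final answer: 71


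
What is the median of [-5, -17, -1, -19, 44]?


First, sort the list: [-19, -17, -5, -1, 44]
The list has 5 elements (odd count).
The middle index is 2 (0-based), and the element there is -5.
Final answer: -5


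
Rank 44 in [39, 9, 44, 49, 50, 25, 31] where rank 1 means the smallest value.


Sort ascending: [9, 25, 31, 39, 44, 49, 50]
Find 44 in the sorted list.
44 is at position 5 (1-indexed).
Final answer: 5


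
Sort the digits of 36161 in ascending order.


The number 36161 has digits: 3, 6, 1, 6, 1
Sorted: 1, 1, 3, 6, 6
Joining the sorted digits gives the result.
Final answer: 11366


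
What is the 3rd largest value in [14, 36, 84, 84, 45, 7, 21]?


Sort descending: [84, 84, 45, 36, 21, 14, 7]
The 3rd element (1-indexed) is at index 2.
Value = 45
Final answer: 45
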